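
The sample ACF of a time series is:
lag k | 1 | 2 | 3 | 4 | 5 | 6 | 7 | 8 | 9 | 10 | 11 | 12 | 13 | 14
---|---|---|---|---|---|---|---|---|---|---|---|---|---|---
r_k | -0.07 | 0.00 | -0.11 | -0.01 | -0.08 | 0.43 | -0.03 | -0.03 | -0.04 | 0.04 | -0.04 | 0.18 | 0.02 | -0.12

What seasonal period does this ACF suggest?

The largest autocorrelation is r_6 = 0.43, with a weaker echo at lag 12 (0.18); the remaining lags stay at or below 0.04.
The dominant spike at lag 6 indicates a seasonal period of 6.

6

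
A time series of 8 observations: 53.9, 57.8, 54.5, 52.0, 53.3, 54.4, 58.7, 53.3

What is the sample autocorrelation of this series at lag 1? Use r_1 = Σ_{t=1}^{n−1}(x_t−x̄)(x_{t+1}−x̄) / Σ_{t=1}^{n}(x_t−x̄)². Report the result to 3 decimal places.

Mean x̄ = (53.9 + 57.8 + 54.5 + 52.0 + 53.3 + 54.4 + 58.7 + 53.3)/8 = 54.7375
Deviations from mean: -0.8375, 3.0625, -0.2375, -2.7375, -1.4375, -0.3375, 3.9625, -1.4375
Σ(x_t−x̄)(x_{t+1}−x̄) = (-2.5648) + (-0.7273) + (0.6502) + (3.9352) + (0.4852) + (-1.3373) + (-5.6961) = -5.2552
Denominator Σ(x_t−x̄)² = 37.5788
r_1 = -5.2552 / 37.5788 = -0.140

-0.140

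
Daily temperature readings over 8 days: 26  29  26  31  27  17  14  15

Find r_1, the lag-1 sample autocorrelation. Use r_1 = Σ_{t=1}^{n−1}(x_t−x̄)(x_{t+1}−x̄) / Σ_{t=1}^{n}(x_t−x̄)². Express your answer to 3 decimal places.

Mean x̄ = (26 + 29 + 26 + 31 + 27 + 17 + 14 + 15)/8 = 23.1250
Deviations from mean: 2.8750, 5.8750, 2.8750, 7.8750, 3.8750, -6.1250, -9.1250, -8.1250
Σ(x_t−x̄)(x_{t+1}−x̄) = (16.8906) + (16.8906) + (22.6406) + (30.5156) + (-23.7344) + (55.8906) + (74.1406) = 193.2344
Denominator Σ(x_t−x̄)² = 314.8750
r_1 = 193.2344 / 314.8750 = 0.614

0.614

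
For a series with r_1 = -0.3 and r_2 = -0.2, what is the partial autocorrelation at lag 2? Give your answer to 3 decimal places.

-0.319

φ_{22} = (r_2 − r_1²) / (1 − r_1²)
r_1² = (-0.3)² = 0.09
Numerator = -0.2 − 0.0900 = -0.2900; denominator = 1 − 0.0900 = 0.9100
φ_{22} = -0.2900 / 0.9100 = -0.319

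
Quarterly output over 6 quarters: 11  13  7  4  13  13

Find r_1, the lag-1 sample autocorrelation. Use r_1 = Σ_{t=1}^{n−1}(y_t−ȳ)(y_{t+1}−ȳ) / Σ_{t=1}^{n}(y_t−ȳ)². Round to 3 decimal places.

Mean ȳ = (11 + 13 + 7 + 4 + 13 + 13)/6 = 10.1667
Deviations from mean: 0.8333, 2.8333, -3.1667, -6.1667, 2.8333, 2.8333
Σ(y_t−ȳ)(y_{t+1}−ȳ) = (2.3611) + (-8.9722) + (19.5278) + (-17.4722) + (8.0278) = 3.4722
Denominator Σ(y_t−ȳ)² = 72.8333
r_1 = 3.4722 / 72.8333 = 0.048

0.048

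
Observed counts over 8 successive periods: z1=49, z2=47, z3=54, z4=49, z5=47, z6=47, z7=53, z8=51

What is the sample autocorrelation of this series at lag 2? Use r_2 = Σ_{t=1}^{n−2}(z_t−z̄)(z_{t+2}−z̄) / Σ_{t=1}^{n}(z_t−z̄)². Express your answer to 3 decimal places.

Mean z̄ = (49 + 47 + 54 + 49 + 47 + 47 + 53 + 51)/8 = 49.6250
Deviations from mean: -0.6250, -2.6250, 4.3750, -0.6250, -2.6250, -2.6250, 3.3750, 1.3750
Numerator Σ_{t=1}^{6}(z_t−z̄)(z_{t+2}−z̄) = -23.4063
Denominator Σ(z_t−z̄)² = 53.8750
r_2 = -23.4063 / 53.8750 = -0.434

-0.434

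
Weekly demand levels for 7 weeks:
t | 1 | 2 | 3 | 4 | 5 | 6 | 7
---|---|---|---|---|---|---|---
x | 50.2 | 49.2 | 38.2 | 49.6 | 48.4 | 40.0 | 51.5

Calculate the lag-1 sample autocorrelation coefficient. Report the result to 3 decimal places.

-0.444

Mean x̄ = (50.2 + 49.2 + 38.2 + 49.6 + 48.4 + 40.0 + 51.5)/7 = 46.7286
Numerator Σ_{t=1}^{6}(x_t−x̄)(x_{t+1}−x̄) = -75.5394
Denominator Σ(x_t−x̄)² = 169.9743
r_1 = -75.5394 / 169.9743 = -0.444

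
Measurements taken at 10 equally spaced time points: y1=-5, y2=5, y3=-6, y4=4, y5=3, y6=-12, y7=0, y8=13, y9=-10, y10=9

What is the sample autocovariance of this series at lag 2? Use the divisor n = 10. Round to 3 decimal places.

Mean ȳ = (-5 + 5 − 6 + 4 + 3 − 12 + 0 + 13 − 10 + 9)/10 = 0.1000
Σ_{t=1}^{8}(y_t−ȳ)(y_{t+2}−ȳ) = -55.2200
γ_2 = -55.2200 / 10 = -5.522

-5.522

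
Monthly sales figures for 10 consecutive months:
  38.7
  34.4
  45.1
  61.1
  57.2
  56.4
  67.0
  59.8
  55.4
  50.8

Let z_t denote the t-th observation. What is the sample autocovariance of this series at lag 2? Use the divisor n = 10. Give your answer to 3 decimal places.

6.862

Mean z̄ = (38.7 + 34.4 + 45.1 + 61.1 + 57.2 + 56.4 + 67.0 + 59.8 + 55.4 + 50.8)/10 = 52.5900
Σ_{t=1}^{8}(z_t−z̄)(z_{t+2}−z̄) = 68.6198
γ_2 = 68.6198 / 10 = 6.862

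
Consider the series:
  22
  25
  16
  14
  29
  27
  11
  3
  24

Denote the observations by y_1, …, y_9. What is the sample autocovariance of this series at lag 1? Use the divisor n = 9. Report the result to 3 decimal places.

Mean ȳ = (22 + 25 + 16 + 14 + 29 + 27 + 11 + 3 + 24)/9 = 19.0000
Σ_{t=1}^{8}(y_t−ȳ)(y_{t+1}−ȳ) = 29.0000
γ_1 = 29.0000 / 9 = 3.222

3.222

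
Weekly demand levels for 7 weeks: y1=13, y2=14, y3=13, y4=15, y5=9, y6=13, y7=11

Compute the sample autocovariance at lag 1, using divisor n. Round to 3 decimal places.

-1.230

Mean ȳ = (13 + 14 + 13 + 15 + 9 + 13 + 11)/7 = 12.5714
Deviations: 0.4286, 1.4286, 0.4286, 2.4286, -3.5714, 0.4286, -1.5714
Σ_{t=1}^{6}(y_t−ȳ)(y_{t+1}−ȳ) = -8.6122
γ_1 = -8.6122 / 7 = -1.230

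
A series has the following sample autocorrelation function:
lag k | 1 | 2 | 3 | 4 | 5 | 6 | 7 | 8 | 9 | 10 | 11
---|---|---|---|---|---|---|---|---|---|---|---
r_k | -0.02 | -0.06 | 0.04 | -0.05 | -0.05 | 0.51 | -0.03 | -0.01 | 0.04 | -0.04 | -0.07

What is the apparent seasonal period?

6

The largest autocorrelation is r_6 = 0.51; the remaining lags stay at or below 0.04.
The dominant spike at lag 6 indicates a seasonal period of 6.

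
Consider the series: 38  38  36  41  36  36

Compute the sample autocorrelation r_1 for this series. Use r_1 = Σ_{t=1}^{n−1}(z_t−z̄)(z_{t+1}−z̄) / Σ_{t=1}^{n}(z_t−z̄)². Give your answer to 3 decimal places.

Mean z̄ = (38 + 38 + 36 + 41 + 36 + 36)/6 = 37.5000
Σ(z_t−z̄)(z_{t+1}−z̄) = (0.2500) + (-0.7500) + (-5.2500) + (-5.2500) + (2.2500) = -8.7500
Denominator Σ(z_t−z̄)² = 19.5000
r_1 = -8.7500 / 19.5000 = -0.449

-0.449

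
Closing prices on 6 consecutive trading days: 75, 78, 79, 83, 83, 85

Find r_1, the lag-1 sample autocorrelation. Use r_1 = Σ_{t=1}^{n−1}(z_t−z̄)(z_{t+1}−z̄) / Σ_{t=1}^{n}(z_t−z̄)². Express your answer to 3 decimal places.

0.437

Mean z̄ = (75 + 78 + 79 + 83 + 83 + 85)/6 = 80.5000
Deviations from mean: -5.5000, -2.5000, -1.5000, 2.5000, 2.5000, 4.5000
Numerator Σ_{t=1}^{5}(z_t−z̄)(z_{t+1}−z̄) = 31.2500
Denominator Σ(z_t−z̄)² = 71.5000
r_1 = 31.2500 / 71.5000 = 0.437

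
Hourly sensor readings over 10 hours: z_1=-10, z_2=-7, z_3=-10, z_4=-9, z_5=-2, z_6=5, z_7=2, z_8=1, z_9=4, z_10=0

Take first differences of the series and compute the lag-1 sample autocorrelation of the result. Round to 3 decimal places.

First differences Δz: 3, -3, 1, 7, 7, -3, -1, 3, -4
Mean of differences = 1.1111
Numerator Σ(Δz_t−Δz̄)(Δz_{t+1}−Δz̄) = -2.4568
Denominator Σ(Δz_t−Δz̄)² = 140.8889
r_1(Δz) = -2.4568 / 140.8889 = -0.017

-0.017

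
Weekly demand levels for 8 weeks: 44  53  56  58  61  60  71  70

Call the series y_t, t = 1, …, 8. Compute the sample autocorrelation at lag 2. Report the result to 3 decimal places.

Mean ȳ = (44 + 53 + 56 + 58 + 61 + 60 + 71 + 70)/8 = 59.1250
Deviations from mean: -15.1250, -6.1250, -3.1250, -1.1250, 1.8750, 0.8750, 11.8750, 10.8750
Σ(y_t−ȳ)(y_{t+2}−ȳ) = (47.2656) + (6.8906) + (-5.8594) + (-0.9844) + (22.2656) + (9.5156) = 79.0938
Denominator Σ(y_t−ȳ)² = 540.8750
r_2 = 79.0938 / 540.8750 = 0.146

0.146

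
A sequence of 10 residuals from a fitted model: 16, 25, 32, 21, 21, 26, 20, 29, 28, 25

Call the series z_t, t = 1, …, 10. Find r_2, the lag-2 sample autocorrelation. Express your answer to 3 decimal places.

Mean z̄ = (16 + 25 + 32 + 21 + 21 + 26 + 20 + 29 + 28 + 25)/10 = 24.3000
Numerator Σ_{t=1}^{8}(z_t−z̄)(z_{t+2}−z̄) = -87.6800
Denominator Σ(z_t−z̄)² = 208.1000
r_2 = -87.6800 / 208.1000 = -0.421

-0.421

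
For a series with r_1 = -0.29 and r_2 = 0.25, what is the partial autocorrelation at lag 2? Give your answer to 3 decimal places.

0.181

φ_{22} = (r_2 − r_1²) / (1 − r_1²)
r_1² = (-0.29)² = 0.0841
Numerator = 0.25 − 0.0841 = 0.1659; denominator = 1 − 0.0841 = 0.9159
φ_{22} = 0.1659 / 0.9159 = 0.181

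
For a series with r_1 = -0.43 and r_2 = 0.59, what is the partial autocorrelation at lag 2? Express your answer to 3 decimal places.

0.497

φ_{22} = (r_2 − r_1²) / (1 − r_1²)
r_1² = (-0.43)² = 0.1849
Numerator = 0.59 − 0.1849 = 0.4051; denominator = 1 − 0.1849 = 0.8151
φ_{22} = 0.4051 / 0.8151 = 0.497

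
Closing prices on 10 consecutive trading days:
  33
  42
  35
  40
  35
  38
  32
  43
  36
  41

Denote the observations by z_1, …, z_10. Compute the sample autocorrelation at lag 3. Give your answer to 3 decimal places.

-0.530

Mean z̄ = (33 + 42 + 35 + 40 + 35 + 38 + 32 + 43 + 36 + 41)/10 = 37.5000
Numerator Σ_{t=1}^{7}(z_t−z̄)(z_{t+3}−z̄) = -71.2500
Denominator Σ(z_t−z̄)² = 134.5000
r_3 = -71.2500 / 134.5000 = -0.530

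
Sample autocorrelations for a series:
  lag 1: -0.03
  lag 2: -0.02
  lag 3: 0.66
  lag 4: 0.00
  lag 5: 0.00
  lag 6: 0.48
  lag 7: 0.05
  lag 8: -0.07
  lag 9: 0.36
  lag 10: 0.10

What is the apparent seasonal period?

The largest autocorrelation is r_3 = 0.66, with weaker echoes at lags 6 (0.48) and 9 (0.36); the remaining lags stay at or below 0.10.
The dominant spike at lag 3 indicates a seasonal period of 3.

3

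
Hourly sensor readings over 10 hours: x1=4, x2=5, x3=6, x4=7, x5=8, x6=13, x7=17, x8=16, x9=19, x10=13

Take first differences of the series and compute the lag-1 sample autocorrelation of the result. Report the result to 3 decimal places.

-0.146

First differences Δx: 1, 1, 1, 1, 5, 4, -1, 3, -6
Mean of differences = 1.0000
Numerator Σ(Δx_t−Δx̄)(Δx_{t+1}−Δx̄) = -12.0000
Denominator Σ(Δx_t−Δx̄)² = 82.0000
r_1(Δx) = -12.0000 / 82.0000 = -0.146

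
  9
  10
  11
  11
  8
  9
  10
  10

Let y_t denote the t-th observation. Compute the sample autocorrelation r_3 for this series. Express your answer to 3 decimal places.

Mean ȳ = (9 + 10 + 11 + 11 + 8 + 9 + 10 + 10)/8 = 9.7500
Deviations from mean: -0.7500, 0.2500, 1.2500, 1.2500, -1.7500, -0.7500, 0.2500, 0.2500
Σ(y_t−ȳ)(y_{t+3}−ȳ) = (-0.9375) + (-0.4375) + (-0.9375) + (0.3125) + (-0.4375) = -2.4375
Denominator Σ(y_t−ȳ)² = 7.5000
r_3 = -2.4375 / 7.5000 = -0.325

-0.325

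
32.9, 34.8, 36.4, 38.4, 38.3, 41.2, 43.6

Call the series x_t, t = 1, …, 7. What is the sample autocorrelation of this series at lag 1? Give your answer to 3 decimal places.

Mean x̄ = (32.9 + 34.8 + 36.4 + 38.4 + 38.3 + 41.2 + 43.6)/7 = 37.9429
Σ(x_t−x̄)(x_{t+1}−x̄) = (15.8490) + (4.8490) + (-0.7053) + (0.1633) + (1.1633) + (18.4261) = 39.7453
Denominator Σ(x_t−x̄)² = 80.6371
r_1 = 39.7453 / 80.6371 = 0.493

0.493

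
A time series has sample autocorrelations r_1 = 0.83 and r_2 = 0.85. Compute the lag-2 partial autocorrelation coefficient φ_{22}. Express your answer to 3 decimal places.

0.518

φ_{22} = (r_2 − r_1²) / (1 − r_1²)
r_1² = (0.83)² = 0.6889
Numerator = 0.85 − 0.6889 = 0.1611; denominator = 1 − 0.6889 = 0.3111
φ_{22} = 0.1611 / 0.3111 = 0.518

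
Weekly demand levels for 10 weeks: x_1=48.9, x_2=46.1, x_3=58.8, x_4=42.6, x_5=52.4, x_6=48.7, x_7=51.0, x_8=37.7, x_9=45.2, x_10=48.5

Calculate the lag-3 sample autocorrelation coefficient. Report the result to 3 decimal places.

-0.231

Mean x̄ = (48.9 + 46.1 + 58.8 + 42.6 + 52.4 + 48.7 + 51.0 + 37.7 + 45.2 + 48.5)/10 = 47.9900
Σ(x_t−x̄)(x_{t+3}−x̄) = (-4.9049) + (-8.3349) + (7.6751) + (-16.2239) + (-45.3789) + (-1.9809) + (1.5351) = -67.6133
Denominator Σ(x_t−x̄)² = 293.2490
r_3 = -67.6133 / 293.2490 = -0.231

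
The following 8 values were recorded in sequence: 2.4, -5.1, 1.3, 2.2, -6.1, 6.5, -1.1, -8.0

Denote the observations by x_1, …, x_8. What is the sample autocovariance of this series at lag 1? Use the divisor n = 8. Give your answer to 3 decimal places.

Mean x̄ = (2.4 − 5.1 + 1.3 + 2.2 − 6.1 + 6.5 − 1.1 − 8.0)/8 = -0.9875
Deviations: 3.3875, -4.1125, 2.2875, 3.1875, -5.1125, 7.4875, -0.1125, -7.0125
Σ_{t=1}^{7}(x_t−x̄)(x_{t+1}−x̄) = -70.6764
γ_1 = -70.6764 / 8 = -8.835

-8.835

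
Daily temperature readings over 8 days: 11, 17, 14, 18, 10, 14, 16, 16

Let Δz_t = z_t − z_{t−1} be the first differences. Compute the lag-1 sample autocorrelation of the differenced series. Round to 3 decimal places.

-0.607

First differences Δz: 6, -3, 4, -8, 4, 2, 0
Mean of differences = 0.7143
Numerator Σ(Δz_t−Δz̄)(Δz_{t+1}−Δz̄) = -85.7959
Denominator Σ(Δz_t−Δz̄)² = 141.4286
r_1(Δz) = -85.7959 / 141.4286 = -0.607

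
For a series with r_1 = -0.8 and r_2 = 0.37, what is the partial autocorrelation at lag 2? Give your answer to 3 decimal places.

φ_{22} = (r_2 − r_1²) / (1 − r_1²)
r_1² = (-0.8)² = 0.64
Numerator = 0.37 − 0.6400 = -0.2700; denominator = 1 − 0.6400 = 0.3600
φ_{22} = -0.2700 / 0.3600 = -0.750

-0.750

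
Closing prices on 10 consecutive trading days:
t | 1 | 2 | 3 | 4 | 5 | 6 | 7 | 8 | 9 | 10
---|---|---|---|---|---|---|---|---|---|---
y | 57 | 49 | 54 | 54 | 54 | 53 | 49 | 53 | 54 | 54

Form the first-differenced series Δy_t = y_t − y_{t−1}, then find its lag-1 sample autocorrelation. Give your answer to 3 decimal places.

-0.381

First differences Δy: -8, 5, 0, 0, -1, -4, 4, 1, 0
Mean of differences = -0.3333
Numerator Σ(Δy_t−Δȳ)(Δy_{t+1}−Δȳ) = -46.4444
Denominator Σ(Δy_t−Δȳ)² = 122.0000
r_1(Δy) = -46.4444 / 122.0000 = -0.381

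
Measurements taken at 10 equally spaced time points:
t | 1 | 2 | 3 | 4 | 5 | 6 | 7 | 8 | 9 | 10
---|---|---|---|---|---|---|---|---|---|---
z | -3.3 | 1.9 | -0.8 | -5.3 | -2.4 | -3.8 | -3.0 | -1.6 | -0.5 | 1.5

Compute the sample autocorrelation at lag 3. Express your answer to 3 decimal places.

-0.020

Mean z̄ = (-3.3 + 1.9 − 0.8 − 5.3 − 2.4 − 3.8 − 3.0 − 1.6 − 0.5 + 1.5)/10 = -1.7300
Σ(z_t−z̄)(z_{t+3}−z̄) = (5.6049) + (-2.4321) + (-1.9251) + (4.5339) + (-0.0871) + (-2.5461) + (-4.1021) = -0.9537
Denominator Σ(z_t−z̄)² = 47.5610
r_3 = -0.9537 / 47.5610 = -0.020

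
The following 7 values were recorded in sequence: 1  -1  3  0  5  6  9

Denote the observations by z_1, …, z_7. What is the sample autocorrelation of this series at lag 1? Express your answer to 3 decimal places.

0.342

Mean z̄ = (1 − 1 + 3 + 0 + 5 + 6 + 9)/7 = 3.2857
Σ(z_t−z̄)(z_{t+1}−z̄) = (9.7959) + (1.2245) + (0.9388) + (-5.6327) + (4.6531) + (15.5102) = 26.4898
Denominator Σ(z_t−z̄)² = 77.4286
r_1 = 26.4898 / 77.4286 = 0.342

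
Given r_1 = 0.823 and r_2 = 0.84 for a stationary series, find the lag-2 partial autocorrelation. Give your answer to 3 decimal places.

φ_{22} = (r_2 − r_1²) / (1 − r_1²)
r_1² = (0.823)² = 0.677329
Numerator = 0.84 − 0.6773 = 0.1627; denominator = 1 − 0.6773 = 0.3227
φ_{22} = 0.1627 / 0.3227 = 0.504

0.504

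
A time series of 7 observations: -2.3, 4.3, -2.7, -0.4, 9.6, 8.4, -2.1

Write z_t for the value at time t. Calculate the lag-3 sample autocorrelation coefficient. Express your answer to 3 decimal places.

Mean z̄ = (-2.3 + 4.3 − 2.7 − 0.4 + 9.6 + 8.4 − 2.1)/7 = 2.1143
Deviations from mean: -4.4143, 2.1857, -4.8143, -2.5143, 7.4857, 6.2857, -4.2143
Numerator Σ_{t=1}^{4}(z_t−z̄)(z_{t+3}−z̄) = 7.7951
Denominator Σ(z_t−z̄)² = 167.0686
r_3 = 7.7951 / 167.0686 = 0.047

0.047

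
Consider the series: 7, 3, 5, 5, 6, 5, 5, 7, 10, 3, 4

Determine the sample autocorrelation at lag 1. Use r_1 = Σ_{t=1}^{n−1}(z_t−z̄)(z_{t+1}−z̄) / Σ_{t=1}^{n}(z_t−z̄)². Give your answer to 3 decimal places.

-0.099

Mean z̄ = (7 + 3 + 5 + 5 + 6 + 5 + 5 + 7 + 10 + 3 + 4)/11 = 5.4545
Numerator Σ_{t=1}^{10}(z_t−z̄)(z_{t+1}−z̄) = -4.0248
Denominator Σ(z_t−z̄)² = 40.7273
r_1 = -4.0248 / 40.7273 = -0.099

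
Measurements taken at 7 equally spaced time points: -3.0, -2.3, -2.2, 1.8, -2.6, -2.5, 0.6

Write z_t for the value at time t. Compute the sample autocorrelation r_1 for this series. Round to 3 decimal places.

Mean z̄ = (-3.0 − 2.3 − 2.2 + 1.8 − 2.6 − 2.5 + 0.6)/7 = -1.4571
Deviations from mean: -1.5429, -0.8429, -0.7429, 3.2571, -1.1429, -1.0429, 2.0571
Σ(z_t−z̄)(z_{t+1}−z̄) = (1.3004) + (0.6261) + (-2.4196) + (-3.7224) + (1.1918) + (-2.1453) = -5.1690
Denominator Σ(z_t−z̄)² = 20.8771
r_1 = -5.1690 / 20.8771 = -0.248

-0.248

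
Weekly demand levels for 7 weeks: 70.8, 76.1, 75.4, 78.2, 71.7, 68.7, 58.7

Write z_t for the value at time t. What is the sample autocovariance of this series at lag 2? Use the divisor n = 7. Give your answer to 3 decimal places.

Mean z̄ = (70.8 + 76.1 + 75.4 + 78.2 + 71.7 + 68.7 + 58.7)/7 = 71.3714
Σ_{t=1}^{5}(z_t−z̄)(z_{t+2}−z̄) = 8.9055
γ_2 = 8.9055 / 7 = 1.272

1.272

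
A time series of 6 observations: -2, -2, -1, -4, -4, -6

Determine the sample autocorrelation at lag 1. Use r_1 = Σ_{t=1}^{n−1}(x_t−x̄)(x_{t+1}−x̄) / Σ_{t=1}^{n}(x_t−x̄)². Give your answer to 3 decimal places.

Mean x̄ = (-2 − 2 − 1 − 4 − 4 − 6)/6 = -3.1667
Deviations from mean: 1.1667, 1.1667, 2.1667, -0.8333, -0.8333, -2.8333
Σ(x_t−x̄)(x_{t+1}−x̄) = (1.3611) + (2.5278) + (-1.8056) + (0.6944) + (2.3611) = 5.1389
Denominator Σ(x_t−x̄)² = 16.8333
r_1 = 5.1389 / 16.8333 = 0.305

0.305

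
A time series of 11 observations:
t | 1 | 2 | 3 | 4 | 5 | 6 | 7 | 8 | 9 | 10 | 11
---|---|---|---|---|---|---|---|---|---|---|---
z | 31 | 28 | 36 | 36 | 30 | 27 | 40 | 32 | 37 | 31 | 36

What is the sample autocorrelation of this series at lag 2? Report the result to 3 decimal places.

Mean z̄ = (31 + 28 + 36 + 36 + 30 + 27 + 40 + 32 + 37 + 31 + 36)/11 = 33.0909
Numerator Σ_{t=1}^{9}(z_t−z̄)(z_{t+2}−z̄) = -21.6529
Denominator Σ(z_t−z̄)² = 170.9091
r_2 = -21.6529 / 170.9091 = -0.127

-0.127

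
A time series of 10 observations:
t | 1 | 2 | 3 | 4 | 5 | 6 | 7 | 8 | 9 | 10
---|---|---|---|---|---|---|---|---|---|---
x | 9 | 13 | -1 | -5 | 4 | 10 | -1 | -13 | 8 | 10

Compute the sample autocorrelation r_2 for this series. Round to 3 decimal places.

-0.660

Mean x̄ = (9 + 13 − 1 − 5 + 4 + 10 − 1 − 13 + 8 + 10)/10 = 3.4000
Numerator Σ_{t=1}^{8}(x_t−x̄)(x_{t+2}−x̄) = -402.7200
Denominator Σ(x_t−x̄)² = 610.4000
r_2 = -402.7200 / 610.4000 = -0.660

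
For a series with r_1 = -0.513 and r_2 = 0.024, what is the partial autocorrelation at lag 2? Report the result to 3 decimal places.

φ_{22} = (r_2 − r_1²) / (1 − r_1²)
r_1² = (-0.513)² = 0.263169
Numerator = 0.024 − 0.2632 = -0.2392; denominator = 1 − 0.2632 = 0.7368
φ_{22} = -0.2392 / 0.7368 = -0.325

-0.325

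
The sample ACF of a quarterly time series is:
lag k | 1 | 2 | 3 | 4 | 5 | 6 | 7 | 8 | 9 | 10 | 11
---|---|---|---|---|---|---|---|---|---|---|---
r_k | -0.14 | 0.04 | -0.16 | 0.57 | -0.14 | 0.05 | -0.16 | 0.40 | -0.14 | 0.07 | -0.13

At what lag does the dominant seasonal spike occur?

The largest autocorrelation is r_4 = 0.57, with a weaker echo at lag 8 (0.40); the remaining lags stay at or below 0.07.
The dominant spike at lag 4 indicates a seasonal period of 4.

4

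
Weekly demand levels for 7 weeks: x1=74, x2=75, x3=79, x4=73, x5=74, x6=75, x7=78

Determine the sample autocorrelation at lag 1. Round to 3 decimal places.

-0.223

Mean x̄ = (74 + 75 + 79 + 73 + 74 + 75 + 78)/7 = 75.4286
Deviations from mean: -1.4286, -0.4286, 3.5714, -2.4286, -1.4286, -0.4286, 2.5714
Σ(x_t−x̄)(x_{t+1}−x̄) = (0.6122) + (-1.5306) + (-8.6735) + (3.4694) + (0.6122) + (-1.1020) = -6.6122
Denominator Σ(x_t−x̄)² = 29.7143
r_1 = -6.6122 / 29.7143 = -0.223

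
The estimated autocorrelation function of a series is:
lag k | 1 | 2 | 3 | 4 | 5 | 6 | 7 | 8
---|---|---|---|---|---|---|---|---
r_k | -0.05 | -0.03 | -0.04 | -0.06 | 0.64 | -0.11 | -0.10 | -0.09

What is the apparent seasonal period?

5

The largest autocorrelation is r_5 = 0.64; the remaining lags stay at or below -0.03.
The dominant spike at lag 5 indicates a seasonal period of 5.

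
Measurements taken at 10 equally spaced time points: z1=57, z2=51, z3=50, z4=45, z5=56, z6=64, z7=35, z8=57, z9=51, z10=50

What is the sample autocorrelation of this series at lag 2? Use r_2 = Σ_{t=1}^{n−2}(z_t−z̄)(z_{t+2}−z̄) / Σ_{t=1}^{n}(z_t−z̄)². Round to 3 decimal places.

-0.177

Mean z̄ = (57 + 51 + 50 + 45 + 56 + 64 + 35 + 57 + 51 + 50)/10 = 51.6000
Numerator Σ_{t=1}^{8}(z_t−z̄)(z_{t+2}−z̄) = -98.3200
Denominator Σ(z_t−z̄)² = 556.4000
r_2 = -98.3200 / 556.4000 = -0.177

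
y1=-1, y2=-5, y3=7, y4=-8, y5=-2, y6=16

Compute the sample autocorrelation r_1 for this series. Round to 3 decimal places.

-0.241

Mean ȳ = (-1 − 5 + 7 − 8 − 2 + 16)/6 = 1.1667
Deviations from mean: -2.1667, -6.1667, 5.8333, -9.1667, -3.1667, 14.8333
Σ(y_t−ȳ)(y_{t+1}−ȳ) = (13.3611) + (-35.9722) + (-53.4722) + (29.0278) + (-46.9722) = -94.0278
Denominator Σ(y_t−ȳ)² = 390.8333
r_1 = -94.0278 / 390.8333 = -0.241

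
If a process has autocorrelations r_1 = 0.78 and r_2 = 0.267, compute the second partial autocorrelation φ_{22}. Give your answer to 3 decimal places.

-0.872

φ_{22} = (r_2 − r_1²) / (1 − r_1²)
r_1² = (0.78)² = 0.6084
Numerator = 0.267 − 0.6084 = -0.3414; denominator = 1 − 0.6084 = 0.3916
φ_{22} = -0.3414 / 0.3916 = -0.872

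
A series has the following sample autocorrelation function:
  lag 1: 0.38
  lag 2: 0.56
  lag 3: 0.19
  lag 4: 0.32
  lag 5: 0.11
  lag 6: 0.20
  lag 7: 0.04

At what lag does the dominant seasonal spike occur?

2

The largest autocorrelation is r_2 = 0.56; the remaining lags stay at or below 0.38.
The dominant spike at lag 2 indicates a seasonal period of 2.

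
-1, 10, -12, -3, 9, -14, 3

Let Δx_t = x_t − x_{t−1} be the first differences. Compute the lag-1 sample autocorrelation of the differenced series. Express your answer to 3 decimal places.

-0.598

First differences Δx: 11, -22, 9, 12, -23, 17
Mean of differences = 0.6667
Numerator Σ(Δx_t−Δx̄)(Δx_{t+1}−Δx̄) = -983.4444
Denominator Σ(Δx_t−Δx̄)² = 1645.3333
r_1(Δx) = -983.4444 / 1645.3333 = -0.598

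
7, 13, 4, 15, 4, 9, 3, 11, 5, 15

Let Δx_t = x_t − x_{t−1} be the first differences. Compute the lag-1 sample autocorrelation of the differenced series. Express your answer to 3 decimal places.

First differences Δx: 6, -9, 11, -11, 5, -6, 8, -6, 10
Mean of differences = 0.8889
Numerator Σ(Δx_t−Δx̄)(Δx_{t+1}−Δx̄) = -508.6790
Denominator Σ(Δx_t−Δx̄)² = 612.8889
r_1(Δx) = -508.6790 / 612.8889 = -0.830

-0.830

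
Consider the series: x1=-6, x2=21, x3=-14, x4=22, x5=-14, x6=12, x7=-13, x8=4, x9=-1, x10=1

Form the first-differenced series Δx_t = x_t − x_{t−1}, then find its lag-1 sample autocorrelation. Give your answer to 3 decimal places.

First differences Δx: 27, -35, 36, -36, 26, -25, 17, -5, 2
Mean of differences = 0.7778
Numerator Σ(Δx_t−Δx̄)(Δx_{t+1}−Δx̄) = -5590.4938
Denominator Σ(Δx_t−Δx̄)² = 6159.5556
r_1(Δx) = -5590.4938 / 6159.5556 = -0.908

-0.908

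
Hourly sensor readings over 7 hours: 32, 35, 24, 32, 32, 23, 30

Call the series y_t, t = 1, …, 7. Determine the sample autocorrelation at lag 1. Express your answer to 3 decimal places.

Mean ȳ = (32 + 35 + 24 + 32 + 32 + 23 + 30)/7 = 29.7143
Deviations from mean: 2.2857, 5.2857, -5.7143, 2.2857, 2.2857, -6.7143, 0.2857
Numerator Σ_{t=1}^{6}(y_t−ȳ)(y_{t+1}−ȳ) = -43.2245
Denominator Σ(y_t−ȳ)² = 121.4286
r_1 = -43.2245 / 121.4286 = -0.356

-0.356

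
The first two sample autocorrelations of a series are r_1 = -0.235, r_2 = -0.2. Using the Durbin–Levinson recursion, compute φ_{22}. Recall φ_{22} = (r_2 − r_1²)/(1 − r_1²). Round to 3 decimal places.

-0.270

φ_{22} = (r_2 − r_1²) / (1 − r_1²)
r_1² = (-0.235)² = 0.055225
Numerator = -0.2 − 0.0552 = -0.2552; denominator = 1 − 0.0552 = 0.9448
φ_{22} = -0.2552 / 0.9448 = -0.270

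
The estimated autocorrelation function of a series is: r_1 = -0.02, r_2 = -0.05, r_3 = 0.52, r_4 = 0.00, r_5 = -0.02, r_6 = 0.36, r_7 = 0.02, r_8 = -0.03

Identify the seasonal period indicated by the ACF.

The largest autocorrelation is r_3 = 0.52, with a weaker echo at lag 6 (0.36); the remaining lags stay at or below 0.02.
The dominant spike at lag 3 indicates a seasonal period of 3.

3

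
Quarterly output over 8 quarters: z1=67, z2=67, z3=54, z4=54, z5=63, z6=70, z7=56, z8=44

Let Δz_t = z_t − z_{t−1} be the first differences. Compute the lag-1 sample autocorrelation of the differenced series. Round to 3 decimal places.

0.153

First differences Δz: 0, -13, 0, 9, 7, -14, -12
Mean of differences = -3.2857
Numerator Σ(Δz_t−Δz̄)(Δz_{t+1}−Δz̄) = 86.0612
Denominator Σ(Δz_t−Δz̄)² = 563.4286
r_1(Δz) = 86.0612 / 563.4286 = 0.153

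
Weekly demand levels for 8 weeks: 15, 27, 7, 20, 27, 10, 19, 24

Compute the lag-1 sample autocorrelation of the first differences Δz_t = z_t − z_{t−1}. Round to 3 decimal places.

-0.548

First differences Δz: 12, -20, 13, 7, -17, 9, 5
Mean of differences = 1.2857
Numerator Σ(Δz_t−Δz̄)(Δz_{t+1}−Δz̄) = -627.3673
Denominator Σ(Δz_t−Δz̄)² = 1145.4286
r_1(Δz) = -627.3673 / 1145.4286 = -0.548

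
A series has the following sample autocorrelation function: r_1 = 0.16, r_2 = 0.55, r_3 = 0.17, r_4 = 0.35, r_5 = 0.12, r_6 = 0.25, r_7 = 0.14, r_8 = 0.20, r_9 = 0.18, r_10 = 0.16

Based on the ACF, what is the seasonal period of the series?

2

The largest autocorrelation is r_2 = 0.55, with weaker echoes at lags 4 (0.35), 6 (0.25) and 8 (0.20); the remaining lags stay at or below 0.18.
The dominant spike at lag 2 indicates a seasonal period of 2.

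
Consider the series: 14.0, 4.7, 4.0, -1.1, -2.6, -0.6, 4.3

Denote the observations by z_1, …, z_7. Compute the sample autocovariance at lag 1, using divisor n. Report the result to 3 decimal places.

8.179

Mean z̄ = (14.0 + 4.7 + 4.0 − 1.1 − 2.6 − 0.6 + 4.3)/7 = 3.2429
Σ_{t=1}^{6}(z_t−z̄)(z_{t+1}−z̄) = 57.2553
γ_1 = 57.2553 / 7 = 8.179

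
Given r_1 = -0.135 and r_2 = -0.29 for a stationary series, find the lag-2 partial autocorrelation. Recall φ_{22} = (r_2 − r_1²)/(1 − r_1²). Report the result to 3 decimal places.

-0.314

φ_{22} = (r_2 − r_1²) / (1 − r_1²)
r_1² = (-0.135)² = 0.018225
Numerator = -0.29 − 0.0182 = -0.3082; denominator = 1 − 0.0182 = 0.9818
φ_{22} = -0.3082 / 0.9818 = -0.314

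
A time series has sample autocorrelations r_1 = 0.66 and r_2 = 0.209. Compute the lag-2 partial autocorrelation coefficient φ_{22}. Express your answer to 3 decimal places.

-0.401

φ_{22} = (r_2 − r_1²) / (1 − r_1²)
r_1² = (0.66)² = 0.4356
Numerator = 0.209 − 0.4356 = -0.2266; denominator = 1 − 0.4356 = 0.5644
φ_{22} = -0.2266 / 0.5644 = -0.401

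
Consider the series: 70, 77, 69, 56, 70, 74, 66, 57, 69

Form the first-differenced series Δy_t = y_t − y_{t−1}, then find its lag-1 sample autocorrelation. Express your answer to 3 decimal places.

First differences Δy: 7, -8, -13, 14, 4, -8, -9, 12
Mean of differences = -0.1250
Numerator Σ(Δy_t−Δȳ)(Δy_{t+1}−Δȳ) = -148.5156
Denominator Σ(Δy_t−Δȳ)² = 782.8750
r_1(Δy) = -148.5156 / 782.8750 = -0.190

-0.190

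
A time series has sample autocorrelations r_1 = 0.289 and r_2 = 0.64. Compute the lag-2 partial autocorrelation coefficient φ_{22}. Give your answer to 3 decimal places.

φ_{22} = (r_2 − r_1²) / (1 − r_1²)
r_1² = (0.289)² = 0.083521
Numerator = 0.64 − 0.0835 = 0.5565; denominator = 1 − 0.0835 = 0.9165
φ_{22} = 0.5565 / 0.9165 = 0.607

0.607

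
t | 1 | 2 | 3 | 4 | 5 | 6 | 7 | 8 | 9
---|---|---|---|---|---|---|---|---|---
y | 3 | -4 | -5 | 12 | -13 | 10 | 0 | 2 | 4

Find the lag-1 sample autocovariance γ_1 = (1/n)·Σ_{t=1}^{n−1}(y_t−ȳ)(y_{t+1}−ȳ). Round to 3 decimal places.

-37.000

Mean ȳ = (3 − 4 − 5 + 12 − 13 + 10 + 0 + 2 + 4)/9 = 1.0000
Σ_{t=1}^{8}(y_t−ȳ)(y_{t+1}−ȳ) = -333.0000
γ_1 = -333.0000 / 9 = -37.000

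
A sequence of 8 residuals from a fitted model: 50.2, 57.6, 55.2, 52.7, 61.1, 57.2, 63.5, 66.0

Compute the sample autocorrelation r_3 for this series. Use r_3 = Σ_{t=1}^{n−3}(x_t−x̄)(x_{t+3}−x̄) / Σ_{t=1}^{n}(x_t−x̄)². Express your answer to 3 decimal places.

Mean x̄ = (50.2 + 57.6 + 55.2 + 52.7 + 61.1 + 57.2 + 63.5 + 66.0)/8 = 57.9375
Numerator Σ_{t=1}^{5}(x_t−x̄)(x_{t+3}−x̄) = 37.8408
Denominator Σ(x_t−x̄)² = 201.3988
r_3 = 37.8408 / 201.3988 = 0.188

0.188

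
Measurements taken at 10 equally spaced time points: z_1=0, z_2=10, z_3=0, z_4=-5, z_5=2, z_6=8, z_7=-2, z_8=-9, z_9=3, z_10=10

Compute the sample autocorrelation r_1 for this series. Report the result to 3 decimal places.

Mean z̄ = (0 + 10 + 0 − 5 + 2 + 8 − 2 − 9 + 3 + 10)/10 = 1.7000
Numerator Σ_{t=1}^{9}(z_t−z̄)(z_{t+1}−z̄) = -3.7900
Denominator Σ(z_t−z̄)² = 358.1000
r_1 = -3.7900 / 358.1000 = -0.011

-0.011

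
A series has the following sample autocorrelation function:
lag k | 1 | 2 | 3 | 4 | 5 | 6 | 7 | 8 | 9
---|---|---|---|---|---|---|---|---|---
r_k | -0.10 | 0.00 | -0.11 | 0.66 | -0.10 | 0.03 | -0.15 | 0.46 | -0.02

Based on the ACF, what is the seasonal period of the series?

4

The largest autocorrelation is r_4 = 0.66, with a weaker echo at lag 8 (0.46); the remaining lags stay at or below 0.03.
The dominant spike at lag 4 indicates a seasonal period of 4.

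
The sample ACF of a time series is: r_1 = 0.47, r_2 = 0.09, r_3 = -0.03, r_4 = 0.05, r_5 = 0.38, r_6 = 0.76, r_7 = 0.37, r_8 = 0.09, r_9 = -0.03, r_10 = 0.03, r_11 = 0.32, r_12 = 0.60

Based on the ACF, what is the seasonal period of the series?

6

The largest autocorrelation is r_6 = 0.76, with a weaker echo at lag 12 (0.60); the remaining lags stay at or below 0.47. The elevated value at lag 1 (0.47), dropping to 0.09 at lag 2, reflects decaying short-term dependence rather than seasonality.
The dominant spike at lag 6 indicates a seasonal period of 6.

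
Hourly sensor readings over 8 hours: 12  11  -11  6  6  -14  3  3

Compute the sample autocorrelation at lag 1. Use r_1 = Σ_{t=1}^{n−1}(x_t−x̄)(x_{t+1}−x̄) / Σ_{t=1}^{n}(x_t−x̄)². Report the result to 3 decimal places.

Mean x̄ = (12 + 11 − 11 + 6 + 6 − 14 + 3 + 3)/8 = 2.0000
Deviations from mean: 10.0000, 9.0000, -13.0000, 4.0000, 4.0000, -16.0000, 1.0000, 1.0000
Σ(x_t−x̄)(x_{t+1}−x̄) = (90.0000) + (-117.0000) + (-52.0000) + (16.0000) + (-64.0000) + (-16.0000) + (1.0000) = -142.0000
Denominator Σ(x_t−x̄)² = 640.0000
r_1 = -142.0000 / 640.0000 = -0.222

-0.222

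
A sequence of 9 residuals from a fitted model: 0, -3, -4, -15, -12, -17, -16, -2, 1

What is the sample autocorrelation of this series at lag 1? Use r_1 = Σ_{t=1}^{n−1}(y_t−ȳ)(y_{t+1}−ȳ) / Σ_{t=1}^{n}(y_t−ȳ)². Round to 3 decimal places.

Mean ȳ = (0 − 3 − 4 − 15 − 12 − 17 − 16 − 2 + 1)/9 = -7.5556
Numerator Σ_{t=1}^{8}(y_t−ȳ)(y_{t+1}−ȳ) = 179.5802
Denominator Σ(y_t−ȳ)² = 430.2222
r_1 = 179.5802 / 430.2222 = 0.417

0.417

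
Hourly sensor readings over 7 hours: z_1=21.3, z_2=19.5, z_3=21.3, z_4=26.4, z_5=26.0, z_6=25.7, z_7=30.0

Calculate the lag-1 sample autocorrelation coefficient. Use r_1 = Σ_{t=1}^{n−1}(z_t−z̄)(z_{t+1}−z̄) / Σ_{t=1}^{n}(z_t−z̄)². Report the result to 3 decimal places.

Mean z̄ = (21.3 + 19.5 + 21.3 + 26.4 + 26.0 + 25.7 + 30.0)/7 = 24.3143
Deviations from mean: -3.0143, -4.8143, -3.0143, 2.0857, 1.6857, 1.3857, 5.6857
Numerator Σ_{t=1}^{6}(z_t−z̄)(z_{t+1}−z̄) = 36.4669
Denominator Σ(z_t−z̄)² = 82.7886
r_1 = 36.4669 / 82.7886 = 0.440

0.440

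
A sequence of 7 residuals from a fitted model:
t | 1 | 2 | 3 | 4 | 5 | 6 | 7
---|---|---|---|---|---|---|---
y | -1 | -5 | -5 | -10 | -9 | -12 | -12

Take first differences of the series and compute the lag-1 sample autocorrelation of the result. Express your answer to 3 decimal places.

First differences Δy: -4, 0, -5, 1, -3, 0
Mean of differences = -1.8333
Numerator Σ(Δy_t−Δȳ)(Δy_{t+1}−Δȳ) = -24.1944
Denominator Σ(Δy_t−Δȳ)² = 30.8333
r_1(Δy) = -24.1944 / 30.8333 = -0.785

-0.785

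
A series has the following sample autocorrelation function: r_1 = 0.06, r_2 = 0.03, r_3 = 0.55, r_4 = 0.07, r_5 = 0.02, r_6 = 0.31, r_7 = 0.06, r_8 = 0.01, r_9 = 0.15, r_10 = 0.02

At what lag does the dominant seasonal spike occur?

The largest autocorrelation is r_3 = 0.55, with weaker echoes at lags 6 (0.31) and 9 (0.15); the remaining lags stay at or below 0.07.
The dominant spike at lag 3 indicates a seasonal period of 3.

3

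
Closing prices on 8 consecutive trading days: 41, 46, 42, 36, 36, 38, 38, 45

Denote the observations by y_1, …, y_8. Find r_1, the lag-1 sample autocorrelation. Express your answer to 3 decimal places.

0.274

Mean ȳ = (41 + 46 + 42 + 36 + 36 + 38 + 38 + 45)/8 = 40.2500
Deviations from mean: 0.7500, 5.7500, 1.7500, -4.2500, -4.2500, -2.2500, -2.2500, 4.7500
Σ(y_t−ȳ)(y_{t+1}−ȳ) = (4.3125) + (10.0625) + (-7.4375) + (18.0625) + (9.5625) + (5.0625) + (-10.6875) = 28.9375
Denominator Σ(y_t−ȳ)² = 105.5000
r_1 = 28.9375 / 105.5000 = 0.274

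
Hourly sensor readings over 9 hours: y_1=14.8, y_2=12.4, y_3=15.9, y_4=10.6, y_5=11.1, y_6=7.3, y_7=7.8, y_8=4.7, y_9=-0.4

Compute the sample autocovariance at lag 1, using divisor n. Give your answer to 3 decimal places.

11.010

Mean ȳ = (14.8 + 12.4 + 15.9 + 10.6 + 11.1 + 7.3 + 7.8 + 4.7 − 0.4)/9 = 9.3556
Σ_{t=1}^{8}(y_t−ȳ)(y_{t+1}−ȳ) = 99.0858
γ_1 = 99.0858 / 9 = 11.010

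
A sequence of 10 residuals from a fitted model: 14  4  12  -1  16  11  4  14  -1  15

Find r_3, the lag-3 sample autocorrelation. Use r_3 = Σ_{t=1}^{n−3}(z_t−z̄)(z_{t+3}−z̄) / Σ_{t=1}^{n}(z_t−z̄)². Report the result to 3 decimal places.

Mean z̄ = (14 + 4 + 12 − 1 + 16 + 11 + 4 + 14 − 1 + 15)/10 = 8.8000
Σ(z_t−z̄)(z_{t+3}−z̄) = (-50.9600) + (-34.5600) + (7.0400) + (47.0400) + (37.4400) + (-21.5600) + (-29.7600) = -45.3200
Denominator Σ(z_t−z̄)² = 397.6000
r_3 = -45.3200 / 397.6000 = -0.114

-0.114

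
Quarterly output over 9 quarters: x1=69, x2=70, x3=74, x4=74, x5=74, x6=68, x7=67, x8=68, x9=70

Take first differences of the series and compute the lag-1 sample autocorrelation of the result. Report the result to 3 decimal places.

First differences Δx: 1, 4, 0, 0, -6, -1, 1, 2
Mean of differences = 0.1250
Numerator Σ(Δx_t−Δx̄)(Δx_{t+1}−Δx̄) = 11.2344
Denominator Σ(Δx_t−Δx̄)² = 58.8750
r_1(Δx) = 11.2344 / 58.8750 = 0.191

0.191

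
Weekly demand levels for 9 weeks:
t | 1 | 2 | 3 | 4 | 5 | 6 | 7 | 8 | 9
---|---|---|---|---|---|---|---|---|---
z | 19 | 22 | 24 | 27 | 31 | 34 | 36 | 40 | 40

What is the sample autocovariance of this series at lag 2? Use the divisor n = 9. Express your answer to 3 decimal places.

19.679

Mean z̄ = (19 + 22 + 24 + 27 + 31 + 34 + 36 + 40 + 40)/9 = 30.3333
Σ_{t=1}^{7}(z_t−z̄)(z_{t+2}−z̄) = 177.1111
γ_2 = 177.1111 / 9 = 19.679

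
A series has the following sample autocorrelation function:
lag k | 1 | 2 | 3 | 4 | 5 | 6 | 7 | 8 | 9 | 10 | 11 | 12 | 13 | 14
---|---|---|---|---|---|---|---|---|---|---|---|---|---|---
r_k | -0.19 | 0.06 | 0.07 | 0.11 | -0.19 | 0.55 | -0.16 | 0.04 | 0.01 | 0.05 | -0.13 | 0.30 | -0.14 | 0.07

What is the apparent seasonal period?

The largest autocorrelation is r_6 = 0.55, with a weaker echo at lag 12 (0.30); the remaining lags stay at or below 0.11.
The dominant spike at lag 6 indicates a seasonal period of 6.

6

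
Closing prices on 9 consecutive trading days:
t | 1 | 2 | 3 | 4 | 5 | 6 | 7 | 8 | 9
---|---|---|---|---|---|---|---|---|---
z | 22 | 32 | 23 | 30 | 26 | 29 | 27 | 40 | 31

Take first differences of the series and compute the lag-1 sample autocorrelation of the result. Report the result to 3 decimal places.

First differences Δz: 10, -9, 7, -4, 3, -2, 13, -9
Mean of differences = 1.1250
Numerator Σ(Δz_t−Δz̄)(Δz_{t+1}−Δz̄) = -352.2656
Denominator Σ(Δz_t−Δz̄)² = 498.8750
r_1(Δz) = -352.2656 / 498.8750 = -0.706

-0.706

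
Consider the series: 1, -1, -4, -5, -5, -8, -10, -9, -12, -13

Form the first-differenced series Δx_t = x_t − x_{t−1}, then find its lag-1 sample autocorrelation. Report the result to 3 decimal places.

-0.403

First differences Δx: -2, -3, -1, 0, -3, -2, 1, -3, -1
Mean of differences = -1.5556
Numerator Σ(Δx_t−Δx̄)(Δx_{t+1}−Δx̄) = -6.5309
Denominator Σ(Δx_t−Δx̄)² = 16.2222
r_1(Δx) = -6.5309 / 16.2222 = -0.403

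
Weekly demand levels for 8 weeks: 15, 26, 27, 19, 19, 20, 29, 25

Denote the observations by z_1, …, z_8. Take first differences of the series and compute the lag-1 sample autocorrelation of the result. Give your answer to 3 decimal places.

First differences Δz: 11, 1, -8, 0, 1, 9, -4
Mean of differences = 1.4286
Numerator Σ(Δz_t−Δz̄)(Δz_{t+1}−Δz̄) = -30.3265
Denominator Σ(Δz_t−Δz̄)² = 269.7143
r_1(Δz) = -30.3265 / 269.7143 = -0.112

-0.112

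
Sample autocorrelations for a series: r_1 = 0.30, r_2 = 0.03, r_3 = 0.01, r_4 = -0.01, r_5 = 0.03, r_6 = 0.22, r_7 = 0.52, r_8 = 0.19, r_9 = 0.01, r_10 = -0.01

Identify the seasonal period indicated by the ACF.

7

The largest autocorrelation is r_7 = 0.52; the remaining lags stay at or below 0.30. The elevated value at lag 1 (0.30), dropping to 0.03 at lag 2, reflects decaying short-term dependence rather than seasonality.
The dominant spike at lag 7 indicates a seasonal period of 7.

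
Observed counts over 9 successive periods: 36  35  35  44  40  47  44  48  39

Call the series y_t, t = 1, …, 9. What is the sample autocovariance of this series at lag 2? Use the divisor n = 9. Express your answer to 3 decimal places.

7.726

Mean ȳ = (36 + 35 + 35 + 44 + 40 + 47 + 44 + 48 + 39)/9 = 40.8889
Σ_{t=1}^{7}(y_t−ȳ)(y_{t+2}−ȳ) = 69.5309
γ_2 = 69.5309 / 9 = 7.726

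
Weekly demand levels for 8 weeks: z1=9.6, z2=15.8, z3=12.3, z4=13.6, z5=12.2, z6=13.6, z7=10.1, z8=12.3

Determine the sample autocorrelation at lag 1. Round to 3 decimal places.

-0.475

Mean z̄ = (9.6 + 15.8 + 12.3 + 13.6 + 12.2 + 13.6 + 10.1 + 12.3)/8 = 12.4375
Deviations from mean: -2.8375, 3.3625, -0.1375, 1.1625, -0.2375, 1.1625, -2.3375, -0.1375
Σ(z_t−z̄)(z_{t+1}−z̄) = (-9.5411) + (-0.4623) + (-0.1598) + (-0.2761) + (-0.2761) + (-2.7173) + (0.3214) = -13.1114
Denominator Σ(z_t−z̄)² = 27.6188
r_1 = -13.1114 / 27.6188 = -0.475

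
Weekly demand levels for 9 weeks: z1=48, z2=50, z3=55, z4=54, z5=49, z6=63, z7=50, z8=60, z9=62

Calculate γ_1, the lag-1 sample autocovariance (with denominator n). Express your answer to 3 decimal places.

Mean z̄ = (48 + 50 + 55 + 54 + 49 + 63 + 50 + 60 + 62)/9 = 54.5556
Σ_{t=1}^{8}(z_t−z̄)(z_{t+1}−z̄) = -38.9753
γ_1 = -38.9753 / 9 = -4.331

-4.331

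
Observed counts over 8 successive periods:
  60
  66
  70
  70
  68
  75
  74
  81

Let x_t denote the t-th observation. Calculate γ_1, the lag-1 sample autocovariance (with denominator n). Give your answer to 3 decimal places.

Mean x̄ = (60 + 66 + 70 + 70 + 68 + 75 + 74 + 81)/8 = 70.5000
Σ_{t=1}^{7}(x_t−x̄)(x_{t+1}−x̄) = 92.2500
γ_1 = 92.2500 / 8 = 11.531

11.531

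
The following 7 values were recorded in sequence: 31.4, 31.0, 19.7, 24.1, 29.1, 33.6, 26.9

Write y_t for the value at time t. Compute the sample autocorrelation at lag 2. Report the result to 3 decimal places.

Mean ȳ = (31.4 + 31.0 + 19.7 + 24.1 + 29.1 + 33.6 + 26.9)/7 = 27.9714
Σ(y_t−ȳ)(y_{t+2}−ȳ) = (-28.3592) + (-11.7249) + (-9.3349) + (-21.7906) + (-1.2092) = -72.4188
Denominator Σ(y_t−ȳ)² = 138.4343
r_2 = -72.4188 / 138.4343 = -0.523

-0.523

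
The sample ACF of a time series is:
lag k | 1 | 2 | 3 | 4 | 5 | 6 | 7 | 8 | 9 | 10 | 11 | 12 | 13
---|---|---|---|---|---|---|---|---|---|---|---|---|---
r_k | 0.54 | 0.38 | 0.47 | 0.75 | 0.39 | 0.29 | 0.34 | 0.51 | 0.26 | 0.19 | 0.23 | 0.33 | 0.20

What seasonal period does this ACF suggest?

4

The largest autocorrelation is r_4 = 0.75; the remaining lags stay at or below 0.54. The elevated value at lag 1 (0.54), dropping to 0.38 at lag 2, reflects decaying short-term dependence rather than seasonality.
The dominant spike at lag 4 indicates a seasonal period of 4.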